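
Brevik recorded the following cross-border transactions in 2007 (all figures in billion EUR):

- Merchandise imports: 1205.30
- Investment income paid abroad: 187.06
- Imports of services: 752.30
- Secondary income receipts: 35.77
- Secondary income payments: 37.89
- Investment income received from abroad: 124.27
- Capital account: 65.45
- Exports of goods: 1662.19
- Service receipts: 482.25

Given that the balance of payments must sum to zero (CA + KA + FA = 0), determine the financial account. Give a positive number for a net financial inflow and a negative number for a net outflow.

Goods balance = 1662.19 - 1205.30 = 456.89
Services balance = 482.25 - 752.30 = -270.05
Trade balance (goods + services) = 456.89 + (-270.05) = 186.84
Net primary income = 124.27 - 187.06 = -62.79
Net secondary income = 35.77 - 37.89 = -2.12
Current account = 186.84 + (-62.79) + (-2.12) = 121.93
Financial account = -(121.93 + 65.45) = -187.38

-187.38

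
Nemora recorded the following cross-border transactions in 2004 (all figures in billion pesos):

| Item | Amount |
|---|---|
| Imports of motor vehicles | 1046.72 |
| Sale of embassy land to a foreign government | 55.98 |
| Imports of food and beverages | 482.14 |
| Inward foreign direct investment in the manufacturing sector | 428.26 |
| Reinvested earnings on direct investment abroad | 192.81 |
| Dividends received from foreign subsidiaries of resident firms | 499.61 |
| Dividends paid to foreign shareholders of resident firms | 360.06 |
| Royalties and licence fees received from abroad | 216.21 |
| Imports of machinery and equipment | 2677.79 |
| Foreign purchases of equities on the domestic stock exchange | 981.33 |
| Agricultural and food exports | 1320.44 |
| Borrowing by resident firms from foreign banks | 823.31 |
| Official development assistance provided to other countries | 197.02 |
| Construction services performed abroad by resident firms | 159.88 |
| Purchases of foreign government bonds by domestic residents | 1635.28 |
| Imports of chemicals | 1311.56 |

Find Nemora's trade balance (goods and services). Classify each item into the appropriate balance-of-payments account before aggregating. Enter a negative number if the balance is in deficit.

-3821.68

Goods: -2677.79 - 1046.72 + 1320.44 - 482.14 - 1311.56 = -4197.77
Services: 159.88 + 216.21 = 376.09
Trade balance = -4197.77 + 376.09 = -3821.68
(Excluded from the trade balance — capital account: sale of embassy land to a foreign government 55.98; financial account: inward foreign direct investment in the manufacturing sector 428.26, foreign purchases of equities on the domestic stock exchange 981.33, borrowing by resident firms from foreign banks 823.31, purchases of foreign government bonds by domestic residents 1635.28; primary income: reinvested earnings on direct investment abroad 192.81, dividends received from foreign subsidiaries of resident firms 499.61, dividends paid to foreign shareholders of resident firms 360.06; secondary income: official development assistance provided to other countries 197.02.)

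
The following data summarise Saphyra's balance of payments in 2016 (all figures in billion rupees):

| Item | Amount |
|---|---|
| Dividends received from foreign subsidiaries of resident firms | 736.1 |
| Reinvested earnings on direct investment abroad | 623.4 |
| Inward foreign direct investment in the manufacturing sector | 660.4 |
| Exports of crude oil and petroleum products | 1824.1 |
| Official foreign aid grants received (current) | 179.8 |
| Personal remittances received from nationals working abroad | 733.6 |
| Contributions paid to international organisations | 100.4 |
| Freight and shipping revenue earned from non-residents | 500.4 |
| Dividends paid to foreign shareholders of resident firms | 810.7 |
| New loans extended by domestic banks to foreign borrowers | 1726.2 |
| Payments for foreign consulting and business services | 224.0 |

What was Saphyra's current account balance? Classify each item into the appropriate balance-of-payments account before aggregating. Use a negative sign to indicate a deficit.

Goods: 1824.1
Services: 500.4 - 224.0 = 276.4
Primary income: 736.1 - 810.7 + 623.4 = 548.8
Secondary income: -100.4 + 733.6 + 179.8 = 813.0
Current account = 1824.1 + 276.4 + 548.8 + 813.0 = 3462.3
(Excluded from the current account — financial account: inward foreign direct investment in the manufacturing sector 660.4, new loans extended by domestic banks to foreign borrowers 1726.2.)

3462.3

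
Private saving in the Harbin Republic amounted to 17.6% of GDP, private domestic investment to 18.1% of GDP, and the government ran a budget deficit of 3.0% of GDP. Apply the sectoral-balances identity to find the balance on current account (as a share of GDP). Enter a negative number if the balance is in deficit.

By the sectoral-balances identity, CA = (S_private - I) + (T - G).
Private balance = 17.6 - 18.1 = -0.5
Government balance (T - G) = -3.0
CA = -0.5 + (-3.0) = -3.5

-3.5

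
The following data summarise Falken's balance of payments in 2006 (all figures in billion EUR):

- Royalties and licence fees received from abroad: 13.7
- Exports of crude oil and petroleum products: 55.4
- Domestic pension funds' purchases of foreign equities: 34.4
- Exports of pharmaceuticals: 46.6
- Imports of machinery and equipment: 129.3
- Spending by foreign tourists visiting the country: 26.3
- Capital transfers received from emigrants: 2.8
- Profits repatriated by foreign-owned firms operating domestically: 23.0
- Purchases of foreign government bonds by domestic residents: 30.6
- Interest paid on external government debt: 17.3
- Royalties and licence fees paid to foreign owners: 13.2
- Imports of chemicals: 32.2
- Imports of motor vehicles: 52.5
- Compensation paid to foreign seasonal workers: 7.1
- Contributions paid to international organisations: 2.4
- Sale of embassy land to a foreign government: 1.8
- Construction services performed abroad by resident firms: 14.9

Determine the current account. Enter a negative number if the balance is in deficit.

Goods: -52.5 - 32.2 - 129.3 + 55.4 + 46.6 = -112.0
Services: 26.3 + 13.7 + 14.9 - 13.2 = 41.7
Primary income: -7.1 - 23.0 - 17.3 = -47.4
Secondary income: -2.4
Current account = (-112.0) + 41.7 + (-47.4) + (-2.4) = -120.1
(Excluded from the current account — financial account: domestic pension funds' purchases of foreign equities 34.4, purchases of foreign government bonds by domestic residents 30.6; capital account: capital transfers received from emigrants 2.8, sale of embassy land to a foreign government 1.8.)

-120.1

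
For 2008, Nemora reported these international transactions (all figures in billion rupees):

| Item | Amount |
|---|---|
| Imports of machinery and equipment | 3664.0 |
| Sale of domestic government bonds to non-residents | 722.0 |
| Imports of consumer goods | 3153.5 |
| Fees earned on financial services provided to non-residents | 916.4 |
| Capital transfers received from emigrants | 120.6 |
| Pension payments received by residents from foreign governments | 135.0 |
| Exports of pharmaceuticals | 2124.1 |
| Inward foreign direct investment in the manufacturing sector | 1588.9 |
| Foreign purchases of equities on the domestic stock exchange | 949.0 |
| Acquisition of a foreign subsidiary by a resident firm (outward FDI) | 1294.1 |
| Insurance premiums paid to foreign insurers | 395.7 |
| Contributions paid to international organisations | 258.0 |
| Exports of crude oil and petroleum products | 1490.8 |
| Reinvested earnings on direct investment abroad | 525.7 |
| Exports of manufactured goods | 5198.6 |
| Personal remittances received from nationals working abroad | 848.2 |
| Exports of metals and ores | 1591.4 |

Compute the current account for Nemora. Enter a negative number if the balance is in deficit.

5359.0

Goods: 1490.8 + 5198.6 + 1591.4 + 2124.1 - 3664.0 - 3153.5 = 3587.4
Services: -395.7 + 916.4 = 520.7
Primary income: 525.7
Secondary income: -258.0 + 848.2 + 135.0 = 725.2
Current account = 3587.4 + 520.7 + 525.7 + 725.2 = 5359.0
(Excluded from the current account — financial account: sale of domestic government bonds to non-residents 722.0, inward foreign direct investment in the manufacturing sector 1588.9, foreign purchases of equities on the domestic stock exchange 949.0, acquisition of a foreign subsidiary by a resident firm (outward FDI) 1294.1; capital account: capital transfers received from emigrants 120.6.)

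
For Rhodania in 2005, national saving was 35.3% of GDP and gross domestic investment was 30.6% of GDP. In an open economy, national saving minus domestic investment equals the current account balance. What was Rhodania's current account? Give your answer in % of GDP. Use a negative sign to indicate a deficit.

4.7

S - I = CA (net lending to the rest of the world).
CA = S - I = 35.3 - 30.6 = 4.7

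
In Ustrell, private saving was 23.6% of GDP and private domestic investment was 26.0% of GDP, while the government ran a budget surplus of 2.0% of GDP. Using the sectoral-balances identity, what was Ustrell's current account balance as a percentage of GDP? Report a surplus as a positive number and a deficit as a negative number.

-0.4

By the sectoral-balances identity, CA = (S_private - I) + (T - G).
Private balance = 23.6 - 26.0 = -2.4
Government balance (T - G) = 2.0
CA = -2.4 + 2.0 = -0.4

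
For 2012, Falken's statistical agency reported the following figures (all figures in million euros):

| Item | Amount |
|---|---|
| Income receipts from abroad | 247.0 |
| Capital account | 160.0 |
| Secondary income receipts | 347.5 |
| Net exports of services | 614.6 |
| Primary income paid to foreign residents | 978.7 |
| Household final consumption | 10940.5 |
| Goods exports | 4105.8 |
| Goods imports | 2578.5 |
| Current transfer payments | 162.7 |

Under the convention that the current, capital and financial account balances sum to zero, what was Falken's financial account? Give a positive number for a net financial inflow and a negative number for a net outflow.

-1755.0

Goods balance = 4105.8 - 2578.5 = 1527.3
Services balance = 614.6
Trade balance (goods + services) = 1527.3 + 614.6 = 2141.9
Net primary income = 247.0 - 978.7 = -731.7
Net secondary income = 347.5 - 162.7 = 184.8
Current account = 2141.9 + (-731.7) + 184.8 = 1595.0
Financial account = -(1595.0 + 160.0) = -1755.0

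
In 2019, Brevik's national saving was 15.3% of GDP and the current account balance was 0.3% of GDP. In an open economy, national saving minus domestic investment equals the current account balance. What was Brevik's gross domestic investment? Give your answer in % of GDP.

I = S - CA = 15.3 - 0.3 = 15.0

15.0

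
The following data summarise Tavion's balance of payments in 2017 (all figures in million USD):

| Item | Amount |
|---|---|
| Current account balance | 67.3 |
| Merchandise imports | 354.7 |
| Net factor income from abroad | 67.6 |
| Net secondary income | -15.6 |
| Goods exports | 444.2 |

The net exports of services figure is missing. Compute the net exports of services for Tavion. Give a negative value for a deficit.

-74.2

Current account = goods balance + services balance + net primary income + net secondary income
Sum of the known components = 141.5
Net exports of services = CA - (known components) = 67.3 - 141.5 = -74.2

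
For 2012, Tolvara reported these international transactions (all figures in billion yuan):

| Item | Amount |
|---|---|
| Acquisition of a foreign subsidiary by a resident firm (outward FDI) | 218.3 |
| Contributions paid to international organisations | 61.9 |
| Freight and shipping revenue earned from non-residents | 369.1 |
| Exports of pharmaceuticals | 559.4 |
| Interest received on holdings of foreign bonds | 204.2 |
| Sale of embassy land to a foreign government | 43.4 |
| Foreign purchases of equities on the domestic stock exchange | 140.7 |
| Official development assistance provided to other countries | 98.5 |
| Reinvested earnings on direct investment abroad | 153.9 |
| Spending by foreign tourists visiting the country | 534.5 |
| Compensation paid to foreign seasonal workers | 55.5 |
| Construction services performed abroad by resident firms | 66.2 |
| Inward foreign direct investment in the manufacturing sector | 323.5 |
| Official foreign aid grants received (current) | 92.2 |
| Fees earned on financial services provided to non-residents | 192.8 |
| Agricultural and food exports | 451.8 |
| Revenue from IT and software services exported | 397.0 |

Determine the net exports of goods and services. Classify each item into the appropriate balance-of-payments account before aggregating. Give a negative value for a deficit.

2570.8

Goods: 559.4 + 451.8 = 1011.2
Services: 192.8 + 534.5 + 397.0 + 369.1 + 66.2 = 1559.6
Trade balance = 1011.2 + 1559.6 = 2570.8
(Excluded from the trade balance — financial account: acquisition of a foreign subsidiary by a resident firm (outward FDI) 218.3, foreign purchases of equities on the domestic stock exchange 140.7, inward foreign direct investment in the manufacturing sector 323.5; secondary income: contributions paid to international organisations 61.9, official development assistance provided to other countries 98.5, official foreign aid grants received (current) 92.2; primary income: interest received on holdings of foreign bonds 204.2, reinvested earnings on direct investment abroad 153.9, compensation paid to foreign seasonal workers 55.5; capital account: sale of embassy land to a foreign government 43.4.)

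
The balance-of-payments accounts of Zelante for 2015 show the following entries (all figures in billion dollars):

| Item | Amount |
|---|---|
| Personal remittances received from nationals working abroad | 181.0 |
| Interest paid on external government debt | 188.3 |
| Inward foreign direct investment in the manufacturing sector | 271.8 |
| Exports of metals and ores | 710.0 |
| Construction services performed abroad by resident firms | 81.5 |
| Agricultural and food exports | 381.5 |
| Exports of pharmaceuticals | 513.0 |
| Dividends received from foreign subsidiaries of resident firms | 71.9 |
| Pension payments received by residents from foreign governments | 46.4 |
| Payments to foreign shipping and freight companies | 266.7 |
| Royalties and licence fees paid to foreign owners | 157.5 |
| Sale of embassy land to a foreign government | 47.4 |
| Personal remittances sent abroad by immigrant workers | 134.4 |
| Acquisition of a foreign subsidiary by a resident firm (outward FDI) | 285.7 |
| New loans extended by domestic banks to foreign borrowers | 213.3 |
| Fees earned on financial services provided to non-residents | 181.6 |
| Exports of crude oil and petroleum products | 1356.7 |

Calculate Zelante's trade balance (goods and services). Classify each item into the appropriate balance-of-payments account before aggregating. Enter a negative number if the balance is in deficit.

Goods: 710.0 + 513.0 + 381.5 + 1356.7 = 2961.2
Services: -157.5 + 81.5 - 266.7 + 181.6 = -161.1
Trade balance = 2961.2 + (-161.1) = 2800.1
(Excluded from the trade balance — secondary income: personal remittances received from nationals working abroad 181.0, pension payments received by residents from foreign governments 46.4, personal remittances sent abroad by immigrant workers 134.4; primary income: interest paid on external government debt 188.3, dividends received from foreign subsidiaries of resident firms 71.9; financial account: inward foreign direct investment in the manufacturing sector 271.8, acquisition of a foreign subsidiary by a resident firm (outward FDI) 285.7, new loans extended by domestic banks to foreign borrowers 213.3; capital account: sale of embassy land to a foreign government 47.4.)

2800.1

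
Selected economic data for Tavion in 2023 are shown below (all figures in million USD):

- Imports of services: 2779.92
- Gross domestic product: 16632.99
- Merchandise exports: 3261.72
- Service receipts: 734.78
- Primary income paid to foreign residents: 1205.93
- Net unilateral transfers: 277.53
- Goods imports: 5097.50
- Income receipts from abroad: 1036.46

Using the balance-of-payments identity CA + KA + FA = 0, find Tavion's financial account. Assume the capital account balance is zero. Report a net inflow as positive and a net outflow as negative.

Goods balance = 3261.72 - 5097.50 = -1835.78
Services balance = 734.78 - 2779.92 = -2045.14
Trade balance (goods + services) = -1835.78 + (-2045.14) = -3880.92
Net primary income = 1036.46 - 1205.93 = -169.47
Net secondary income = 277.53
Current account = -3880.92 + (-169.47) + 277.53 = -3772.86
Financial account = -(-3772.86) = 3772.86

3772.86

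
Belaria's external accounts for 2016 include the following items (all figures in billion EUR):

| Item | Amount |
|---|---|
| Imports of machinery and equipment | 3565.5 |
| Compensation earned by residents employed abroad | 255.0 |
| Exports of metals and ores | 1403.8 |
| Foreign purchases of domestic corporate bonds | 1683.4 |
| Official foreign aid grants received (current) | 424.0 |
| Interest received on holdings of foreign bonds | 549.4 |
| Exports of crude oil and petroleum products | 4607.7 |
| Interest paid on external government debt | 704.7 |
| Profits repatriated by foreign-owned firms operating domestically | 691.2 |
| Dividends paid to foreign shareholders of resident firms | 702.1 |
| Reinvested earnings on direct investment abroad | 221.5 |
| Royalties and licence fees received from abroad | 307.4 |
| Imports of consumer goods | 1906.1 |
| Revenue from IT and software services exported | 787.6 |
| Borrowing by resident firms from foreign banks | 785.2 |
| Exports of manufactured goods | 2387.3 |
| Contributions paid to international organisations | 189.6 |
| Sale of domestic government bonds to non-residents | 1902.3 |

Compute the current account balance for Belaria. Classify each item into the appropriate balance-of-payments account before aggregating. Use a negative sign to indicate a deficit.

3184.5

Goods: 2387.3 + 4607.7 - 1906.1 - 3565.5 + 1403.8 = 2927.2
Services: 787.6 + 307.4 = 1095.0
Primary income: 255.0 - 704.7 - 691.2 + 549.4 + 221.5 - 702.1 = -1072.1
Secondary income: -189.6 + 424.0 = 234.4
Current account = 2927.2 + 1095.0 + (-1072.1) + 234.4 = 3184.5
(Excluded from the current account — financial account: foreign purchases of domestic corporate bonds 1683.4, borrowing by resident firms from foreign banks 785.2, sale of domestic government bonds to non-residents 1902.3.)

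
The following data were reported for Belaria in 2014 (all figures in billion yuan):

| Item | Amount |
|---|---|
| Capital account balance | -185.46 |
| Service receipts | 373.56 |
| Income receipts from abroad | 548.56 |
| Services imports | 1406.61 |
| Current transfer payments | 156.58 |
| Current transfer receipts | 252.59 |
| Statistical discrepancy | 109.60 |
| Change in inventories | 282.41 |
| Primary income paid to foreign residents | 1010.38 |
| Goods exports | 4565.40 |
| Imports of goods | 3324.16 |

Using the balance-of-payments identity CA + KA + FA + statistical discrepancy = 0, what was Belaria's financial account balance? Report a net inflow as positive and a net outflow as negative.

Goods balance = 4565.40 - 3324.16 = 1241.24
Services balance = 373.56 - 1406.61 = -1033.05
Trade balance (goods + services) = 1241.24 + (-1033.05) = 208.19
Net primary income = 548.56 - 1010.38 = -461.82
Net secondary income = 252.59 - 156.58 = 96.01
Current account = 208.19 + (-461.82) + 96.01 = -157.62
Financial account = -(-157.62 + (-185.46) + 109.60) = 233.48

233.48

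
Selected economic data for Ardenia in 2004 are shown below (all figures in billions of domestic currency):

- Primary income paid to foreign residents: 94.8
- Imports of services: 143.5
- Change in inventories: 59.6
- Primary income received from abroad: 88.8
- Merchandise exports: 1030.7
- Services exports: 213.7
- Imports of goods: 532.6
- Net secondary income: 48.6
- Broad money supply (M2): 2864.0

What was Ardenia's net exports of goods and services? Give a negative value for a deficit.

Goods balance = 1030.7 - 532.6 = 498.1
Services balance = 213.7 - 143.5 = 70.2
Trade balance (goods + services) = 498.1 + 70.2 = 568.3

568.3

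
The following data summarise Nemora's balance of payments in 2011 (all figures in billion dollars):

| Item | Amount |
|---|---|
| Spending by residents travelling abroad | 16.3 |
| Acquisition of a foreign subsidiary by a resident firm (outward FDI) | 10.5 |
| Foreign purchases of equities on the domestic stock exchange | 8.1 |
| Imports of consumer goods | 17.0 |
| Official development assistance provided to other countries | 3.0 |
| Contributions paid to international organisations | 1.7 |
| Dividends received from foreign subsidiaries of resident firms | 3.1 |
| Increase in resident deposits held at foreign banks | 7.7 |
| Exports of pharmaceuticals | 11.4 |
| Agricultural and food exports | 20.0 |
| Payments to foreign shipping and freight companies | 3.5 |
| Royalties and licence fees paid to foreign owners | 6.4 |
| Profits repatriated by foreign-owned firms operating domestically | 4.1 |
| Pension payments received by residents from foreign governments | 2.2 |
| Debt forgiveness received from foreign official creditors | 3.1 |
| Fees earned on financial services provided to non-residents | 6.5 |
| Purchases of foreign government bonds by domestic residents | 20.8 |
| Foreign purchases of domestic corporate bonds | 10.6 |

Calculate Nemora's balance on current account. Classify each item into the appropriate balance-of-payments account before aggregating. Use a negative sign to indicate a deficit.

-8.8

Goods: 11.4 - 17.0 + 20.0 = 14.4
Services: 6.5 - 3.5 - 6.4 - 16.3 = -19.7
Primary income: 3.1 - 4.1 = -1.0
Secondary income: -3.0 - 1.7 + 2.2 = -2.5
Current account = 14.4 + (-19.7) + (-1.0) + (-2.5) = -8.8
(Excluded from the current account — financial account: acquisition of a foreign subsidiary by a resident firm (outward FDI) 10.5, foreign purchases of equities on the domestic stock exchange 8.1, increase in resident deposits held at foreign banks 7.7, purchases of foreign government bonds by domestic residents 20.8, foreign purchases of domestic corporate bonds 10.6; capital account: debt forgiveness received from foreign official creditors 3.1.)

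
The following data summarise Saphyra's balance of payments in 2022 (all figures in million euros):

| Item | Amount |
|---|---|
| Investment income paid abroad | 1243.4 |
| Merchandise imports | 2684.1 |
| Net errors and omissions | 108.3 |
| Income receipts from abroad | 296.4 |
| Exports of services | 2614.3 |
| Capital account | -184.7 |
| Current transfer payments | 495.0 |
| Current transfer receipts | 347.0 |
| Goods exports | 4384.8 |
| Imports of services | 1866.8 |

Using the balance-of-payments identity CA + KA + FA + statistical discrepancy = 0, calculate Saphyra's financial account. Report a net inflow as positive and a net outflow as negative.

-1276.8

Goods balance = 4384.8 - 2684.1 = 1700.7
Services balance = 2614.3 - 1866.8 = 747.5
Trade balance (goods + services) = 1700.7 + 747.5 = 2448.2
Net primary income = 296.4 - 1243.4 = -947.0
Net secondary income = 347.0 - 495.0 = -148.0
Current account = 2448.2 + (-947.0) + (-148.0) = 1353.2
Financial account = -(1353.2 + (-184.7) + 108.3) = -1276.8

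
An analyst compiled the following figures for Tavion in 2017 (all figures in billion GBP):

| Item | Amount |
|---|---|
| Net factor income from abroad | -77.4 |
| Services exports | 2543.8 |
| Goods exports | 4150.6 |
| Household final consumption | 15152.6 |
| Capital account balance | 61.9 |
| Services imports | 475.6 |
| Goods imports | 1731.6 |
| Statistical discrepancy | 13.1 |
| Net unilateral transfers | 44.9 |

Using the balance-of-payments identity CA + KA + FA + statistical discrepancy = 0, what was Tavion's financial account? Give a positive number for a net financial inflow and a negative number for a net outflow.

-4529.7

Goods balance = 4150.6 - 1731.6 = 2419.0
Services balance = 2543.8 - 475.6 = 2068.2
Trade balance (goods + services) = 2419.0 + 2068.2 = 4487.2
Net primary income = -77.4
Net secondary income = 44.9
Current account = 4487.2 + (-77.4) + 44.9 = 4454.7
Financial account = -(4454.7 + 61.9 + 13.1) = -4529.7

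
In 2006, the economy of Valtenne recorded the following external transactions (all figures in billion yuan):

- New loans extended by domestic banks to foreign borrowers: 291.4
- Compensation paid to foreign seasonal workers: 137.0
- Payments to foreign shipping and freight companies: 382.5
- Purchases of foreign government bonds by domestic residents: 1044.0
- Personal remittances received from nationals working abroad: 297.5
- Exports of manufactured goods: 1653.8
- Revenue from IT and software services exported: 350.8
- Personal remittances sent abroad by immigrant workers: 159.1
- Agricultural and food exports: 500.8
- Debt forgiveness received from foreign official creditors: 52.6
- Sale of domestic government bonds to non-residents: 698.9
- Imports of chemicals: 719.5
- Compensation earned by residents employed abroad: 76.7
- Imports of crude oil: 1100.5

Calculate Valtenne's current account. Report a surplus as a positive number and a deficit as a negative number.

Goods: 500.8 - 1100.5 + 1653.8 - 719.5 = 334.6
Services: 350.8 - 382.5 = -31.7
Primary income: -137.0 + 76.7 = -60.3
Secondary income: -159.1 + 297.5 = 138.4
Current account = 334.6 + (-31.7) + (-60.3) + 138.4 = 381.0
(Excluded from the current account — financial account: new loans extended by domestic banks to foreign borrowers 291.4, purchases of foreign government bonds by domestic residents 1044.0, sale of domestic government bonds to non-residents 698.9; capital account: debt forgiveness received from foreign official creditors 52.6.)

381.0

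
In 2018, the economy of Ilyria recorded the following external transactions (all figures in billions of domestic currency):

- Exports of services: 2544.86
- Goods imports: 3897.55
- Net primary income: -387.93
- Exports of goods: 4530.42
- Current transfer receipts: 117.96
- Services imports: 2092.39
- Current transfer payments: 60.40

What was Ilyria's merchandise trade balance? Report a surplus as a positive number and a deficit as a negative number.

632.87

Goods balance = 4530.42 - 3897.55 = 632.87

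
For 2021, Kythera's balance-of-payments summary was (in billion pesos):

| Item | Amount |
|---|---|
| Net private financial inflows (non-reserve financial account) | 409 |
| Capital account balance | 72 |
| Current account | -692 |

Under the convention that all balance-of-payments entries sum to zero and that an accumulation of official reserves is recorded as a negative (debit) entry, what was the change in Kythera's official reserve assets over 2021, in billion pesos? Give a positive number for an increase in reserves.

-211

Official reserve transactions balance = -((-692) + 72 + 409) = 211
An accumulation of reserves is recorded as a debit (negative entry), so the change in the stock of reserves is the negative of that balance.
Change in official reserves = -(211) = -211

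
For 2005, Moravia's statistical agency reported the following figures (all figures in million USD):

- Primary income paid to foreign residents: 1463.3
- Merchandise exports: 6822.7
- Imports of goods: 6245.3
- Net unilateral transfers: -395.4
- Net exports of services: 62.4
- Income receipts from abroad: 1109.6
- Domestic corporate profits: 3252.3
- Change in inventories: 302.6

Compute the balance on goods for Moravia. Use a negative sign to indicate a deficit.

577.4

Goods balance = 6822.7 - 6245.3 = 577.4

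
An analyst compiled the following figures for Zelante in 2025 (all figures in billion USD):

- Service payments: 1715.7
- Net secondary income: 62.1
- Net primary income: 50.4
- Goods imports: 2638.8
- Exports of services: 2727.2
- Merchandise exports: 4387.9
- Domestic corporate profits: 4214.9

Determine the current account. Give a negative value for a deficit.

2873.1

Goods balance = 4387.9 - 2638.8 = 1749.1
Services balance = 2727.2 - 1715.7 = 1011.5
Trade balance (goods + services) = 1749.1 + 1011.5 = 2760.6
Net primary income = 50.4
Net secondary income = 62.1
Current account = 2760.6 + 50.4 + 62.1 = 2873.1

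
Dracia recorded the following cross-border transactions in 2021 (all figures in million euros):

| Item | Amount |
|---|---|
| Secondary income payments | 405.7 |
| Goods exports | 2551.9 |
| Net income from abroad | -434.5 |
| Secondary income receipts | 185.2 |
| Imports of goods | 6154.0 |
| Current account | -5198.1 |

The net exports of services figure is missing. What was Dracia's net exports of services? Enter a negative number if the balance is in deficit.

-941.0

Current account = goods balance + services balance + net primary income + net secondary income
Sum of the known components = -4257.1
Net exports of services = CA - (known components) = -5198.1 - (-4257.1) = -941.0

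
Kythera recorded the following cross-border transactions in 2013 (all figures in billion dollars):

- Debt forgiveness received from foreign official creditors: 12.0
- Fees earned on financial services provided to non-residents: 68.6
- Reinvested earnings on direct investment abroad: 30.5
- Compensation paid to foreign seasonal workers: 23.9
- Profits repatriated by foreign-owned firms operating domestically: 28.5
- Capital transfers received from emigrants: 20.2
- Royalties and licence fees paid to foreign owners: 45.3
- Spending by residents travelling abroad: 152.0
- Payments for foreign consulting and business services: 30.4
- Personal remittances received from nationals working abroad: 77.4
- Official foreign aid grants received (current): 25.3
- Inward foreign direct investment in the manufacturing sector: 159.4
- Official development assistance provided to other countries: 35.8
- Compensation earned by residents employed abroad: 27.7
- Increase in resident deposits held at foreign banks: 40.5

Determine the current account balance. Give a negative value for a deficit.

-86.4

Services: -152.0 - 30.4 + 68.6 - 45.3 = -159.1
Primary income: -28.5 + 27.7 + 30.5 - 23.9 = 5.8
Secondary income: 77.4 - 35.8 + 25.3 = 66.9
Current account = (-159.1) + 5.8 + 66.9 = -86.4
(Excluded from the current account — capital account: debt forgiveness received from foreign official creditors 12.0, capital transfers received from emigrants 20.2; financial account: inward foreign direct investment in the manufacturing sector 159.4, increase in resident deposits held at foreign banks 40.5.)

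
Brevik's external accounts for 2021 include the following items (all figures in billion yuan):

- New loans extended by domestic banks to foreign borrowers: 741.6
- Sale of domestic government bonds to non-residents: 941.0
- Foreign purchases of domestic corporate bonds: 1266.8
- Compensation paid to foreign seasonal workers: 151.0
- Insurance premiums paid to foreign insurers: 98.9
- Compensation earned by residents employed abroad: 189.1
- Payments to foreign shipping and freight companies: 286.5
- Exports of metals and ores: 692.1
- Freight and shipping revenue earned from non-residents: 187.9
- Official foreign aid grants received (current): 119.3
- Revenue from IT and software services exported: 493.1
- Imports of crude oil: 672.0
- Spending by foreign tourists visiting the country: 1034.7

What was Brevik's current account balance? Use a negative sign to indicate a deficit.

Goods: -672.0 + 692.1 = 20.1
Services: 1034.7 + 187.9 - 286.5 + 493.1 - 98.9 = 1330.3
Primary income: 189.1 - 151.0 = 38.1
Secondary income: 119.3
Current account = 20.1 + 1330.3 + 38.1 + 119.3 = 1507.8
(Excluded from the current account — financial account: new loans extended by domestic banks to foreign borrowers 741.6, sale of domestic government bonds to non-residents 941.0, foreign purchases of domestic corporate bonds 1266.8.)

1507.8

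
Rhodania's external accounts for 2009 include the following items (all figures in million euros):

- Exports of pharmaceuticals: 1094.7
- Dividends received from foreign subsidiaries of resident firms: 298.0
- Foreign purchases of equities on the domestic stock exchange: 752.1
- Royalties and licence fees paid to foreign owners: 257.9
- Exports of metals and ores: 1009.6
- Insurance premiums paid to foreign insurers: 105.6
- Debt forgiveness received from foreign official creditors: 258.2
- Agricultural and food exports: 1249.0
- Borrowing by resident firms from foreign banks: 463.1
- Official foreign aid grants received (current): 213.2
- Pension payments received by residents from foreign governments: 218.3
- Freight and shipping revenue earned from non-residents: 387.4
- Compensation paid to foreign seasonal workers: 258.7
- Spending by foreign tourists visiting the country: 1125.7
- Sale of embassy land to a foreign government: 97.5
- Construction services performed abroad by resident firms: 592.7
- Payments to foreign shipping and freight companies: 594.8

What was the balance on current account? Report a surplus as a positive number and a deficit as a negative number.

Goods: 1094.7 + 1009.6 + 1249.0 = 3353.3
Services: -257.9 + 387.4 - 105.6 + 1125.7 - 594.8 + 592.7 = 1147.5
Primary income: -258.7 + 298.0 = 39.3
Secondary income: 218.3 + 213.2 = 431.5
Current account = 3353.3 + 1147.5 + 39.3 + 431.5 = 4971.6
(Excluded from the current account — financial account: foreign purchases of equities on the domestic stock exchange 752.1, borrowing by resident firms from foreign banks 463.1; capital account: debt forgiveness received from foreign official creditors 258.2, sale of embassy land to a foreign government 97.5.)

4971.6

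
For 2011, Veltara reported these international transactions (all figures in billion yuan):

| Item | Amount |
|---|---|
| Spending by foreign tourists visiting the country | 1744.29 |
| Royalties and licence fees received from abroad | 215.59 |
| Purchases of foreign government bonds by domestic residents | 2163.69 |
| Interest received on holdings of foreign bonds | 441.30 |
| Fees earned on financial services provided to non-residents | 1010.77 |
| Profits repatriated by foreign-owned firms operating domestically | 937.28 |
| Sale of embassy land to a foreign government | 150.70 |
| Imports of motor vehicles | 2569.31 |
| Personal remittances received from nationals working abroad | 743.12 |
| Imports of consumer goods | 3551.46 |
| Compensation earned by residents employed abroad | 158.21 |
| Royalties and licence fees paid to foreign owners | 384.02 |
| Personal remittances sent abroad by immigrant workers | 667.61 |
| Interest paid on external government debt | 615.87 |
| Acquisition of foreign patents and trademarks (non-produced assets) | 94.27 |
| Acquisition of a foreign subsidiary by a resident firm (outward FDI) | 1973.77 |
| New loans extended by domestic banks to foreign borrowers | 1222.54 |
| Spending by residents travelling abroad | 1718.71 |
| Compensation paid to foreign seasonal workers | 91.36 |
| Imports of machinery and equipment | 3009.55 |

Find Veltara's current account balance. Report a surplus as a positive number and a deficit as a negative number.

-9231.89

Goods: -3009.55 - 2569.31 - 3551.46 = -9130.32
Services: -384.02 + 1010.77 + 1744.29 - 1718.71 + 215.59 = 867.92
Primary income: -615.87 - 937.28 + 441.30 + 158.21 - 91.36 = -1045.00
Secondary income: 743.12 - 667.61 = 75.51
Current account = (-9130.32) + 867.92 + (-1045.00) + 75.51 = -9231.89
(Excluded from the current account — financial account: purchases of foreign government bonds by domestic residents 2163.69, acquisition of a foreign subsidiary by a resident firm (outward FDI) 1973.77, new loans extended by domestic banks to foreign borrowers 1222.54; capital account: sale of embassy land to a foreign government 150.70, acquisition of foreign patents and trademarks (non-produced assets) 94.27.)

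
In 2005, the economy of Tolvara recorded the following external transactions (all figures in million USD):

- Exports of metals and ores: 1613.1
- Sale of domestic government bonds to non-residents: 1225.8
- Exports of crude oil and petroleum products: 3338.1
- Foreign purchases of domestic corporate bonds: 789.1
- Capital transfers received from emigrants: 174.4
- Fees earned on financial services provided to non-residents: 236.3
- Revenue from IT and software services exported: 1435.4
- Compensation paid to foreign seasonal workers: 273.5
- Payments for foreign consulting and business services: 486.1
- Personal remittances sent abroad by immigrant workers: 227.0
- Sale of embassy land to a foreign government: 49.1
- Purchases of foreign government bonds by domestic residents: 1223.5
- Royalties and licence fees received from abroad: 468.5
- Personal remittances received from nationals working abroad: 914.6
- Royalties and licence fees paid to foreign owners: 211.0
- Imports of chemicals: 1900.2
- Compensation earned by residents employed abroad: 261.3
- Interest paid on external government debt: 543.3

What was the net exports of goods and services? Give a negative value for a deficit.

4494.1

Goods: 3338.1 - 1900.2 + 1613.1 = 3051.0
Services: 468.5 + 236.3 - 211.0 + 1435.4 - 486.1 = 1443.1
Trade balance = 3051.0 + 1443.1 = 4494.1
(Excluded from the trade balance — financial account: sale of domestic government bonds to non-residents 1225.8, foreign purchases of domestic corporate bonds 789.1, purchases of foreign government bonds by domestic residents 1223.5; capital account: capital transfers received from emigrants 174.4, sale of embassy land to a foreign government 49.1; primary income: compensation paid to foreign seasonal workers 273.5, compensation earned by residents employed abroad 261.3, interest paid on external government debt 543.3; secondary income: personal remittances sent abroad by immigrant workers 227.0, personal remittances received from nationals working abroad 914.6.)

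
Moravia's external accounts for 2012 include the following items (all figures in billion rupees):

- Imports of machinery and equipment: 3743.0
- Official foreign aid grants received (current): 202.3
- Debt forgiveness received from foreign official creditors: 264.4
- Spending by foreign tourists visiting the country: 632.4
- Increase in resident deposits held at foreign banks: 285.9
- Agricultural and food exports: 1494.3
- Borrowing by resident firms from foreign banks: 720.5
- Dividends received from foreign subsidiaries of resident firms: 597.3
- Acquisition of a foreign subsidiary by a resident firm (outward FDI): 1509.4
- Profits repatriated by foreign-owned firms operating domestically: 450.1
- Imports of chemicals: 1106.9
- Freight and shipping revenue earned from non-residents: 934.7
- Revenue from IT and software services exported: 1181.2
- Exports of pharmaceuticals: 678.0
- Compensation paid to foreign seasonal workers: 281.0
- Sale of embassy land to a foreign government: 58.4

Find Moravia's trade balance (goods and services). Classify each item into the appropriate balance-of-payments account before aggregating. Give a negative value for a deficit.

Goods: 678.0 + 1494.3 - 3743.0 - 1106.9 = -2677.6
Services: 632.4 + 1181.2 + 934.7 = 2748.3
Trade balance = -2677.6 + 2748.3 = 70.7
(Excluded from the trade balance — secondary income: official foreign aid grants received (current) 202.3; capital account: debt forgiveness received from foreign official creditors 264.4, sale of embassy land to a foreign government 58.4; financial account: increase in resident deposits held at foreign banks 285.9, borrowing by resident firms from foreign banks 720.5, acquisition of a foreign subsidiary by a resident firm (outward FDI) 1509.4; primary income: dividends received from foreign subsidiaries of resident firms 597.3, profits repatriated by foreign-owned firms operating domestically 450.1, compensation paid to foreign seasonal workers 281.0.)

70.7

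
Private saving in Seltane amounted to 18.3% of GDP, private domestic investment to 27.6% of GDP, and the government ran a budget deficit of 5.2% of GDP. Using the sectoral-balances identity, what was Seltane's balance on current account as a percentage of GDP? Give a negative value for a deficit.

By the sectoral-balances identity, CA = (S_private - I) + (T - G).
Private balance = 18.3 - 27.6 = -9.3
Government balance (T - G) = -5.2
CA = -9.3 + (-5.2) = -14.5

-14.5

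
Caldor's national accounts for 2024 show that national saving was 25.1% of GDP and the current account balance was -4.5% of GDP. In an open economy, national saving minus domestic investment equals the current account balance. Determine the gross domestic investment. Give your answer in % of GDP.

S - I = CA (net lending to the rest of the world).
I = S - CA = 25.1 - (-4.5) = 29.6

29.6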